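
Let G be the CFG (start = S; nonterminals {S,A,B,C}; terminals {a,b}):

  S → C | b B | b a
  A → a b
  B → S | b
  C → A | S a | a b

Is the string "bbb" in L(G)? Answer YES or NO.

CNF form of G:
  S -> S T0 | T0 T1 | T1 B | T1 T0
  A -> T0 T1
  B -> S T0 | T0 T1 | T1 B | T1 T0 | b
  C -> S T0 | T0 T1
  T0 -> a
  T1 -> b

Fill CYK table bottom-up:
  cell(0,0) b: {B,T1}  orig:{B}
  cell(1,1) b: {B,T1}  orig:{B}
  cell(2,2) b: {B,T1}  orig:{B}
  cell(0,1) bb: {B,S}
  cell(1,2) bb: {B,S}
  cell(0,2) bbb: {B,S}

S ∈ T[0,2] ⇒ YES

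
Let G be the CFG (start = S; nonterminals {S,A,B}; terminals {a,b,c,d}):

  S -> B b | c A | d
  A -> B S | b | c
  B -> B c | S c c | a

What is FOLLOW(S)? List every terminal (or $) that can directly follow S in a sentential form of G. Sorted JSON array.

FIRST sets, iterate to fixpoint:
[1]
  A via A→b: +{b}
  A via A→c: +{c}
  B via B→a: +{a}
  S via S→B b: +{a}
  S via S→c A: +{c}
  S via S→d: +{d}
  S: {a,c,d}  A: {b,c}  B: {a}
[2]
  A via A→B S: +{a}
  B via B→S c c: +{c,d}
  S: {a,c,d}  A: {a,b,c}  B: {a,c,d}
[3]
  A via A→B S: +{d}
  S: {a,c,d}  A: {a,b,c,d}  B: {a,c,d}
[4] done
  S: {a,c,d}  A: {a,b,c,d}  B: {a,c,d}

FOLLOW iteration:
initialize: $ ∈ FOLLOW(S)
iter 1:
  A→B S: FOLLOW(B) ⊇ FIRST(S) = {a,c,d}; new: +{a,c,d}
  B→S c c: FOLLOW(S) ⊇ FIRST(c) = {c}; new: +{c}
  S→B b: FOLLOW(B) ⊇ FIRST(b) = {b}; new: +{b}
  S→c A: FOLLOW(A) ⊇ FOLLOW(S) ⊇ {$,c}; new: +{$,c}
  S: {$,c}  A: {$,c}  B: {a,b,c,d}
iter 2: (stable)
  S: {$,c}  A: {$,c}  B: {a,b,c,d}

FOLLOW(S) = ["$", "c"]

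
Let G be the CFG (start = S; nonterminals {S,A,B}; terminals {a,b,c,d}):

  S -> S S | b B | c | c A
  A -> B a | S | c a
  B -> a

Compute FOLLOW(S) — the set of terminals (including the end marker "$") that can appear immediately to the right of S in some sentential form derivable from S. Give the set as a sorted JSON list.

FIRST sets, iterate to fixpoint:
[1]
  A via A→c a: +{c}
  B via B→a: +{a}
  S via S→b B: +{b}
  S via S→c: +{c}
  S: {b,c}  A: {c}  B: {a}
[2]
  A via A→B a: +{a}
  A via A→S: +{b}
  S: {b,c}  A: {a,b,c}  B: {a}
[3] (no change)
  S: {b,c}  A: {a,b,c}  B: {a}

FOLLOW iteration:
seed FOLLOW(S) with $
[1]
  A→B a: FOLLOW(B) ⊇ FIRST(a) = {a}; new: +{a}
  S→S S: FOLLOW(S) ⊇ FIRST(S) = {b,c}; new: +{b,c}
  S→b B: FOLLOW(B) ⊇ FOLLOW(S) ⊇ {$,b,c}; new: +{$,b,c}
  S→c A: FOLLOW(A) ⊇ FOLLOW(S) ⊇ {$,b,c}; new: +{$,b,c}
  S: {$,b,c}  A: {$,b,c}  B: {$,a,b,c}
[2] (no change)
  S: {$,b,c}  A: {$,b,c}  B: {$,a,b,c}

FOLLOW(S) = ["$", "b", "c"]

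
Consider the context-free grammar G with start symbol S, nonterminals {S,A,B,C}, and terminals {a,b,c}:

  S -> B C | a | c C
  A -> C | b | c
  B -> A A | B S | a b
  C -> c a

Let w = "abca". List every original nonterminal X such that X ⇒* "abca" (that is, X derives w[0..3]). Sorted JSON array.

Convert to CNF:
  S -> B C | T0 C | a
  A -> T0 T1 | b | c
  B -> A A | B S | T1 T2
  C -> T0 T1
  T0 -> c
  T1 -> a
  T2 -> b

CYK fill (cells [i..j] with 0 ≤ i ≤ j ≤ 3 only):
  T[0,0] 'a' = {S,T1}  orig:{S}
  T[1,1] 'b' = {A,T2}  orig:{A}
  T[2,2] 'c' = {A,T0}  orig:{A}
  T[3,3] 'a' = {S,T1}  orig:{S}
  T[0,1] 'ab' = {B}
  T[1,2] 'bc' = {B}
  T[2,3] 'ca' = {A,C}
  T[0,2] 'abc' = ∅
  T[1,3] 'bca' = {B}
  T[0,3] 'abca' = {S}

Original NTs in T[0,3] deriving "abca": ["S"]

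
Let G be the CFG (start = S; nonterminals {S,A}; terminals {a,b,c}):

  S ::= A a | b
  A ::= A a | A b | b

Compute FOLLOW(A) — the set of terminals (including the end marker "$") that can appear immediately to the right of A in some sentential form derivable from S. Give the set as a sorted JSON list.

FIRST sets, iterate to fixpoint:
[1]
  A via A→b: +{b}
  S via S→A a: +{b}
  S: {b}  A: {b}
[2] (stable)
  S: {b}  A: {b}

Compute FOLLOW by fixpoint:
initialize: $ ∈ FOLLOW(S)
iter 1:
  A→A a: FOLLOW(A) ⊇ FIRST(a) = {a}; new: +{a}
  A→A b: FOLLOW(A) ⊇ FIRST(b) = {b}; new: +{b}
  S: {$}  A: {a,b}
iter 2: (no change)
  S: {$}  A: {a,b}

FOLLOW(A) = ["a", "b"]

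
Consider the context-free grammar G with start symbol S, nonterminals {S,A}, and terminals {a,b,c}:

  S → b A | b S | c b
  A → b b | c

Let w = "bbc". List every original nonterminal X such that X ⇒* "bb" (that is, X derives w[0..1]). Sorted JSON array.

Convert to CNF:
  S -> T0 A | T0 S | T1 T0
  A -> T0 T0 | c
  T0 -> b
  T1 -> c

Fill CYK table bottom-up, restricted to cells inside w[0..1]:
  cell(0,0) b: {T0}  orig:{}
  cell(1,1) b: {T0}  orig:{}
  cell(0,1) bb: {A}

Original NTs in T[0,1] deriving "bb": ["A"]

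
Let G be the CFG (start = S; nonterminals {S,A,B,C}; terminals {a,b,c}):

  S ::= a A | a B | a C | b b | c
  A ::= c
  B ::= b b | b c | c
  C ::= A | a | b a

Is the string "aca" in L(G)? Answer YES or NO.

CNF form of G:
  S -> T0 T0 | T2 A | T2 B | T2 C | c
  A -> c
  B -> T0 T0 | T0 T1 | c
  C -> T0 T2 | a | c
  T0 -> b
  T1 -> c
  T2 -> a

CYK fill:
  T[0,0] 'a' = {C,T2}  orig:{C}
  T[1,1] 'c' = {A,B,C,S,T1}  orig:{A,B,C,S}
  T[2,2] 'a' = {C,T2}  orig:{C}
  T[0,1] 'ac' = {S}
  T[1,2] 'ca' = ∅
  T[0,2] 'aca' = ∅

S ∉ T[0,2] ⇒ NO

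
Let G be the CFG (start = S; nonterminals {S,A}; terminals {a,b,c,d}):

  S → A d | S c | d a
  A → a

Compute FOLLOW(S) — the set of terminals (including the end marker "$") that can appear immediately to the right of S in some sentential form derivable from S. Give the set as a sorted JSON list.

Compute FIRST by fixpoint:
[1]
  A via A→a: +{a}
  S via S→A d: +{a}
  S via S→d a: +{d}
  FIRST(S)={a,d}  FIRST(A)={a}
[2] done
  FIRST(S)={a,d}  FIRST(A)={a}

FOLLOW iteration:
initialize: $ ∈ FOLLOW(S)
[1]
  S→A d: FOLLOW(A) ⊇ FIRST(d) = {d}; new: +{d}
  S→S c: FOLLOW(S) ⊇ FIRST(c) = {c}; new: +{c}
  S: {$,c}  A: {d}
[2] (no change)
  S: {$,c}  A: {d}

FOLLOW(S) = ["$", "c"]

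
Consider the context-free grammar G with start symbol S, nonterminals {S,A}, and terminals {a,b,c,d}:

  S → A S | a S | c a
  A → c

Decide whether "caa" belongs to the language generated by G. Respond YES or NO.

Convert to CNF:
  S -> A S | T0 S | T1 T0
  A -> c
  T0 -> a
  T1 -> c

CYK fill:
  T[0,0] 'c' = {A,T1}  orig:{A}
  T[1,1] 'a' = {T0}  orig:{}
  T[2,2] 'a' = {T0}  orig:{}
  T[0,1] 'ca' = {S}
  T[1,2] 'aa' = ∅
  T[0,2] 'caa' = ∅

S ∉ T[0,2] ⇒ NO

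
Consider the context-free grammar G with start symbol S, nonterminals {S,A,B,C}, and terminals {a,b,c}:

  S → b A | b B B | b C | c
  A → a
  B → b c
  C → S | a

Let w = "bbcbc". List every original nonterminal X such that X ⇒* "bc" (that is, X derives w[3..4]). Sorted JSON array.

CNF form of G:
  S -> T0 A | T0 C | T0 X3 | c
  A -> a
  B -> T0 T1
  C -> T0 A | T0 C | T0 X2 | a | c
  T0 -> b
  T1 -> c
  X2 -> B B
  X3 -> B B

CYK fill (cells [i..j] with 3 ≤ i ≤ j ≤ 4 only):
  T[3,3] 'b' = {T0}  orig:{}
  T[4,4] 'c' = {C,S,T1}  orig:{C,S}
  T[3,4] 'bc' = {B,C,S}

Original NTs in T[3,4] deriving "bc": ["B", "C", "S"]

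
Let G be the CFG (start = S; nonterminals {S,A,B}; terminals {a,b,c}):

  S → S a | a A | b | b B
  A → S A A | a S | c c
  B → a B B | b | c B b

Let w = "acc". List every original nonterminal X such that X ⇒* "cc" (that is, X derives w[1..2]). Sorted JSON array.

CNF form of G:
  S -> S T0 | T0 A | T2 B | b
  A -> S X3 | T0 S | T1 T1
  B -> T0 X4 | T1 X5 | b
  T0 -> a
  T1 -> c
  T2 -> b
  X3 -> A A
  X4 -> B B
  X5 -> B T2

Fill CYK table bottom-up, restricted to cells inside w[1..2]:
  T[1,1] 'c' = {T1}  orig:{}
  T[2,2] 'c' = {T1}  orig:{}
  T[1,2] 'cc' = {A}

Original NTs in T[1,2] deriving "cc": ["A"]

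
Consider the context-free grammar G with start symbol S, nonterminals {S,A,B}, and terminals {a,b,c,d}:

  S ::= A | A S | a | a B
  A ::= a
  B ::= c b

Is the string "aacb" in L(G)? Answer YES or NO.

Convert to CNF:
  S -> A S | T2 B | a
  A -> a
  B -> T0 T1
  T0 -> c
  T1 -> b
  T2 -> a

CYK fill:
  [0..0]={A,S,T2}  "a"  orig:{A,S}
  [1..1]={A,S,T2}  "a"  orig:{A,S}
  [2..2]={T0}  "c"  orig:{}
  [3..3]={T1}  "b"  orig:{}
  [0..1]={S}  "aa"
  [1..2]=∅  "ac"
  [2..3]={B}  "cb"
  [0..2]=∅  "aac"
  [1..3]={S}  "acb"
  [0..3]={S}  "aacb"

S ∈ T[0,3] ⇒ YES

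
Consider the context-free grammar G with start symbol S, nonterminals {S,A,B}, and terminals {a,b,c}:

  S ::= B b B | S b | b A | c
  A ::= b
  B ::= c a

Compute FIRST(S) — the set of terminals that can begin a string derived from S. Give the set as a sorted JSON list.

FIRST sets, iterate to fixpoint:
[1]
  A via A→b: +{b}
  B via B→c a: +{c}
  S via S→B b B: +{c}
  S via S→b A: +{b}
  S: {b,c}  A: {b}  B: {c}
[2] — fixpoint
  S: {b,c}  A: {b}  B: {c}

FIRST(S) = ["b", "c"]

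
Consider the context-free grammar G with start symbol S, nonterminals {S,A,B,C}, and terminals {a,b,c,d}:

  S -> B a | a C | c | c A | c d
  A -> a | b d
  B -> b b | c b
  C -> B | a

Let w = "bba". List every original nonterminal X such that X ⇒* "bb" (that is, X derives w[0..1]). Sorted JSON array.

Convert to CNF:
  S -> B T3 | T2 A | T2 T1 | T3 C | c
  A -> T0 T1 | a
  B -> T0 T0 | T2 T0
  C -> T0 T0 | T2 T0 | a
  T0 -> b
  T1 -> d
  T2 -> c
  T3 -> a

Fill CYK table bottom-up (cells [i..j] with 0 ≤ i ≤ j ≤ 1 only):
  [0..0]={T0}  "b"  orig:{}
  [1..1]={T0}  "b"  orig:{}
  [0..1]={B,C}  "bb"

Original NTs in T[0,1] deriving "bb": ["B", "C"]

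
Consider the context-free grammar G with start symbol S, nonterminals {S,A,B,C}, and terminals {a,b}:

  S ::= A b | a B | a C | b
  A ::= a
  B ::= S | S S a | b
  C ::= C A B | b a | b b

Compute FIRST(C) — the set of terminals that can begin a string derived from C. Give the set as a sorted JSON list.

Compute FIRST by fixpoint:
iter 1:
  A via A→a: +{a}
  B via B→b: +{b}
  C via C→b a: +{b}
  S via S→A b: +{a}
  S via S→b: +{b}
  S: {a,b}  A: {a}  B: {b}  C: {b}
iter 2:
  B via B→S: +{a}
  S: {a,b}  A: {a}  B: {a,b}  C: {b}
iter 3: (stable)
  S: {a,b}  A: {a}  B: {a,b}  C: {b}

FIRST(C) = ["b"]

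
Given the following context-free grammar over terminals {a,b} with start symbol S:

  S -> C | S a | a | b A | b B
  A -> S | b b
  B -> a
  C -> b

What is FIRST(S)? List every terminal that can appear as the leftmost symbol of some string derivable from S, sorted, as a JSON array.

Compute FIRST by fixpoint:
iter 1:
  A via A→b b: +{b}
  B via B→a: +{a}
  C via C→b: +{b}
  S via S→C: +{b}
  S via S→a: +{a}
  FIRST[S]={a,b}  FIRST[A]={b}  FIRST[B]={a}  FIRST[C]={b}
iter 2:
  A via A→S: +{a}
  FIRST[S]={a,b}  FIRST[A]={a,b}  FIRST[B]={a}  FIRST[C]={b}
iter 3: (stable)
  FIRST[S]={a,b}  FIRST[A]={a,b}  FIRST[B]={a}  FIRST[C]={b}

FIRST(S) = ["a", "b"]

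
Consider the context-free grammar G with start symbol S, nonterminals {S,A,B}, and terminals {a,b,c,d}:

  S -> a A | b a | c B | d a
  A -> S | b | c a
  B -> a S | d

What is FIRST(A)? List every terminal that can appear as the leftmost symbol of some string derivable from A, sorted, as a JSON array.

FIRST sets, iterate to fixpoint:
pass 1:
  A via A→b: +{b}
  A via A→c a: +{c}
  B via B→a S: +{a}
  B via B→d: +{d}
  S via S→a A: +{a}
  S via S→b a: +{b}
  S via S→c B: +{c}
  S via S→d a: +{d}
  S: {a,b,c,d}  A: {b,c}  B: {a,d}
pass 2:
  A via A→S: +{a,d}
  S: {a,b,c,d}  A: {a,b,c,d}  B: {a,d}
pass 3: (stable)
  S: {a,b,c,d}  A: {a,b,c,d}  B: {a,d}

FIRST(A) = ["a", "b", "c", "d"]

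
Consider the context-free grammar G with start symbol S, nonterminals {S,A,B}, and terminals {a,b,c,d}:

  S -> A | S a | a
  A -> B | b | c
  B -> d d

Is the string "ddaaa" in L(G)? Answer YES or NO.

CNF form of G:
  S -> S T1 | T0 T0 | a | b | c
  A -> T0 T0 | b | c
  B -> T0 T0
  T0 -> d
  T1 -> a

CYK table (by increasing span):
  cell(0,0) d: {T0}  orig:{}
  cell(1,1) d: {T0}  orig:{}
  cell(2,2) a: {S,T1}  orig:{S}
  cell(3,3) a: {S,T1}  orig:{S}
  cell(4,4) a: {S,T1}  orig:{S}
  cell(0,1) dd: {A,B,S}
  cell(1,2) da: ∅
  cell(2,3) aa: {S}
  cell(3,4) aa: {S}
  cell(0,2) dda: {S}
  cell(1,3) daa: ∅
  cell(2,4) aaa: {S}
  cell(0,3) ddaa: {S}
  cell(1,4) daaa: ∅
  cell(0,4) ddaaa: {S}

S ∈ T[0,4] ⇒ YES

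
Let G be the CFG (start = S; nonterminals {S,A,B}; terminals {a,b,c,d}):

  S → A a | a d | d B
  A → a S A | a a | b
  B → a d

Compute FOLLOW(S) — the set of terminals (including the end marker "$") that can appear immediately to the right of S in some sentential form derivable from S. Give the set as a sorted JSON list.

Compute FIRST by fixpoint:
pass 1:
  A via A→a S A: +{a}
  A via A→b: +{b}
  B via B→a d: +{a}
  S via S→A a: +{a,b}
  S via S→d B: +{d}
  S: {a,b,d}  A: {a,b}  B: {a}
pass 2: — fixpoint
  S: {a,b,d}  A: {a,b}  B: {a}

Compute FOLLOW by fixpoint:
seed FOLLOW(S) with $
iter 1:
  A→a S A: FOLLOW(S) ⊇ FIRST(A) = {a,b}; new: +{a,b}
  S→A a: FOLLOW(A) ⊇ FIRST(a) = {a}; new: +{a}
  S→d B: FOLLOW(B) ⊇ FOLLOW(S) ⊇ {$,a,b}; new: +{$,a,b}
  FOLLOW(S)={$,a,b}  FOLLOW(A)={a}  FOLLOW(B)={$,a,b}
iter 2: done
  FOLLOW(S)={$,a,b}  FOLLOW(A)={a}  FOLLOW(B)={$,a,b}

FOLLOW(S) = ["$", "a", "b"]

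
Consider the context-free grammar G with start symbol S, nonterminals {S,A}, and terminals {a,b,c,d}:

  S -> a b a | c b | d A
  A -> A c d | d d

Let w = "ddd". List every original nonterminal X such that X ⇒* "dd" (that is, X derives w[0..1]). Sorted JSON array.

CNF form of G:
  S -> T0 T3 | T1 A | T2 X5
  A -> A X4 | T1 T1
  T0 -> c
  T1 -> d
  T2 -> a
  T3 -> b
  X4 -> T0 T1
  X5 -> T3 T2

CYK fill (cells [i..j] with 0 ≤ i ≤ j ≤ 1 only):
  [0..0]={T1}  "d"  orig:{}
  [1..1]={T1}  "d"  orig:{}
  [0..1]={A}  "dd"

Original NTs in T[0,1] deriving "dd": ["A"]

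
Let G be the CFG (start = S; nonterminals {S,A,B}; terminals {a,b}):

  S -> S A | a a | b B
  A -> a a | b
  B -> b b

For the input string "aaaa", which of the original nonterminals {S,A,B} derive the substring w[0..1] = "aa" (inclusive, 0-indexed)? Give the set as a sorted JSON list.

Convert to CNF:
  S -> S A | T0 T0 | T1 B
  A -> T0 T0 | b
  B -> T1 T1
  T0 -> a
  T1 -> b

Fill CYK table bottom-up — only the sub-triangle for w[0..1]:
  T[0,0] 'a' = {T0}  orig:{}
  T[1,1] 'a' = {T0}  orig:{}
  T[0,1] 'aa' = {A,S}

Original NTs in T[0,1] deriving "aa": ["A", "S"]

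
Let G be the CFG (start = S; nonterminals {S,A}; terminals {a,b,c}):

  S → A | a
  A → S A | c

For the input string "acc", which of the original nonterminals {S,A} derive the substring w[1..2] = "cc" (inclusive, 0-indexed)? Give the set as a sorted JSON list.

CNF form of G:
  S -> S A | a | c
  A -> S A | c

CYK table (by increasing span), restricted to cells inside w[1..2]:
  [1..1]={A,S}  "c"
  [2..2]={A,S}  "c"
  [1..2]={A,S}  "cc"

Original NTs in T[1,2] deriving "cc": ["A", "S"]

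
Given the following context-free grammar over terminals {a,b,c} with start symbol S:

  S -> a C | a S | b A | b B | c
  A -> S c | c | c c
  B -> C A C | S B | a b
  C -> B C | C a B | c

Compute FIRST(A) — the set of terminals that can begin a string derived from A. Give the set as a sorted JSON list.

FIRST iteration:
pass 1:
  A via A→c: +{c}
  B via B→a b: +{a}
  C via C→B C: +{a}
  C via C→c: +{c}
  S via S→a C: +{a}
  S via S→b A: +{b}
  S via S→c: +{c}
  S: {a,b,c}  A: {c}  B: {a}  C: {a,c}
pass 2:
  A via A→S c: +{a,b}
  B via B→C A C: +{c}
  B via B→S B: +{b}
  C via C→B C: +{b}
  S: {a,b,c}  A: {a,b,c}  B: {a,b,c}  C: {a,b,c}
pass 3: done
  S: {a,b,c}  A: {a,b,c}  B: {a,b,c}  C: {a,b,c}

FIRST(A) = ["a", "b", "c"]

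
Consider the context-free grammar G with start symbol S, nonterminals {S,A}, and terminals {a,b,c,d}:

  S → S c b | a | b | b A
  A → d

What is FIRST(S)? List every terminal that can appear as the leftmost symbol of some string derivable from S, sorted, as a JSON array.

FIRST sets, iterate to fixpoint:
iter 1:
  A via A→d: +{d}
  S via S→a: +{a}
  S via S→b: +{b}
  FIRST[S]={a,b}  FIRST[A]={d}
iter 2: — fixpoint
  FIRST[S]={a,b}  FIRST[A]={d}

FIRST(S) = ["a", "b"]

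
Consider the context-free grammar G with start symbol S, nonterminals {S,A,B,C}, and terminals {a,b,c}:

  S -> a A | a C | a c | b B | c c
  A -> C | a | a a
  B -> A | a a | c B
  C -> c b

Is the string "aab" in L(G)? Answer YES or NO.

CNF form of G:
  S -> T0 A | T0 C | T0 T1 | T1 T1 | T2 B
  A -> T0 T0 | T1 T2 | a
  B -> T0 T0 | T1 B | T1 T2 | a
  C -> T1 T2
  T0 -> a
  T1 -> c
  T2 -> b

CYK fill:
  [0..0]={A,B,T0}  "a"  orig:{A,B}
  [1..1]={A,B,T0}  "a"  orig:{A,B}
  [2..2]={T2}  "b"  orig:{}
  [0..1]={A,B,S}  "aa"
  [1..2]=∅  "ab"
  [0..2]=∅  "aab"

S ∉ T[0,2] ⇒ NO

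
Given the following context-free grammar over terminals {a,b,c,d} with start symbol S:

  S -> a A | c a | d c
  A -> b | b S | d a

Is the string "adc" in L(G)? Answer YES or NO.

CNF form of G:
  S -> T1 T3 | T2 A | T3 T2
  A -> T0 S | T1 T2 | b
  T0 -> b
  T1 -> d
  T2 -> a
  T3 -> c

Fill CYK table bottom-up:
  T[0,0] 'a' = {T2}  orig:{}
  T[1,1] 'd' = {T1}  orig:{}
  T[2,2] 'c' = {T3}  orig:{}
  T[0,1] 'ad' = ∅
  T[1,2] 'dc' = {S}
  T[0,2] 'adc' = ∅

S ∉ T[0,2] ⇒ NO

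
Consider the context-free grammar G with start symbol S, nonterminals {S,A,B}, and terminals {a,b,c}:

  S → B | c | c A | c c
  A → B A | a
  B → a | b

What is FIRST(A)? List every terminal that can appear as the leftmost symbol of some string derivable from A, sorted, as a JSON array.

FIRST iteration:
round 1:
  A via A→a: +{a}
  B via B→a: +{a}
  B via B→b: +{b}
  S via S→B: +{a,b}
  S via S→c: +{c}
  S: {a,b,c}  A: {a}  B: {a,b}
round 2:
  A via A→B A: +{b}
  S: {a,b,c}  A: {a,b}  B: {a,b}
round 3: — fixpoint
  S: {a,b,c}  A: {a,b}  B: {a,b}

FIRST(A) = ["a", "b"]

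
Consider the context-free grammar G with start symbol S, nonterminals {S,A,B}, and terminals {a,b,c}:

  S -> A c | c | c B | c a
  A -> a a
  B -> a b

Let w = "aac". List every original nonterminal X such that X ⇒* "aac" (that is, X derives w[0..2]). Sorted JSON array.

Convert to CNF:
  S -> A T2 | T2 B | T2 T0 | c
  A -> T0 T0
  B -> T0 T1
  T0 -> a
  T1 -> b
  T2 -> c

CYK fill, restricted to cells inside w[0..2]:
  cell(0,0) a: {T0}  orig:{}
  cell(1,1) a: {T0}  orig:{}
  cell(2,2) c: {S,T2}  orig:{S}
  cell(0,1) aa: {A}
  cell(1,2) ac: ∅
  cell(0,2) aac: {S}

Original NTs in T[0,2] deriving "aac": ["S"]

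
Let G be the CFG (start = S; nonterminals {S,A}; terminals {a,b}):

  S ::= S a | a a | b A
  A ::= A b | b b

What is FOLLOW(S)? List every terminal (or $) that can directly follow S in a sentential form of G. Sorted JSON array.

Compute FIRST by fixpoint:
[1]
  A via A→b b: +{b}
  S via S→a a: +{a}
  S via S→b A: +{b}
  FIRST(S)={a,b}  FIRST(A)={b}
[2] (stable)
  FIRST(S)={a,b}  FIRST(A)={b}

FOLLOW iteration:
seed FOLLOW(S) with $
iter 1:
  A→A b: FOLLOW(A) ⊇ FIRST(b) = {b}; new: +{b}
  S→S a: FOLLOW(S) ⊇ FIRST(a) = {a}; new: +{a}
  S→b A: FOLLOW(A) ⊇ FOLLOW(S) ⊇ {$,a}; new: +{$,a}
  FOLLOW(S)={$,a}  FOLLOW(A)={$,a,b}
iter 2: (no change)
  FOLLOW(S)={$,a}  FOLLOW(A)={$,a,b}

FOLLOW(S) = ["$", "a"]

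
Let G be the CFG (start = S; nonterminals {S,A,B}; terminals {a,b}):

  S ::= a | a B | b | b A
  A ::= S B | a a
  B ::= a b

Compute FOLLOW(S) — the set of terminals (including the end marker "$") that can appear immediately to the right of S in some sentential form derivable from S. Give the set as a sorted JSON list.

Compute FIRST by fixpoint:
iter 1:
  A via A→a a: +{a}
  B via B→a b: +{a}
  S via S→a: +{a}
  S via S→b: +{b}
  FIRST(S)={a,b}  FIRST(A)={a}  FIRST(B)={a}
iter 2:
  A via A→S B: +{b}
  FIRST(S)={a,b}  FIRST(A)={a,b}  FIRST(B)={a}
iter 3: (no change)
  FIRST(S)={a,b}  FIRST(A)={a,b}  FIRST(B)={a}

FOLLOW sets:
initialize: $ ∈ FOLLOW(S)
round 1:
  A→S B: FOLLOW(S) ⊇ FIRST(B) = {a}; new: +{a}
  S→a B: FOLLOW(B) ⊇ FOLLOW(S) ⊇ {$,a}; new: +{$,a}
  S→b A: FOLLOW(A) ⊇ FOLLOW(S) ⊇ {$,a}; new: +{$,a}
  FOLLOW(S)={$,a}  FOLLOW(A)={$,a}  FOLLOW(B)={$,a}
round 2: (no change)
  FOLLOW(S)={$,a}  FOLLOW(A)={$,a}  FOLLOW(B)={$,a}

FOLLOW(S) = ["$", "a"]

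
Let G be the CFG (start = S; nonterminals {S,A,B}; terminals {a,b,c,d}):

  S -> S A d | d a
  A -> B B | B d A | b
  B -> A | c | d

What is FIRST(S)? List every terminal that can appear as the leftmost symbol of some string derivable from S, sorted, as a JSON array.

FIRST sets, iterate to fixpoint:
round 1:
  A via A→b: +{b}
  B via B→A: +{b}
  B via B→c: +{c}
  B via B→d: +{d}
  S via S→d a: +{d}
  FIRST(S)={d}  FIRST(A)={b}  FIRST(B)={b,c,d}
round 2:
  A via A→B B: +{c,d}
  FIRST(S)={d}  FIRST(A)={b,c,d}  FIRST(B)={b,c,d}
round 3: done
  FIRST(S)={d}  FIRST(A)={b,c,d}  FIRST(B)={b,c,d}

FIRST(S) = ["d"]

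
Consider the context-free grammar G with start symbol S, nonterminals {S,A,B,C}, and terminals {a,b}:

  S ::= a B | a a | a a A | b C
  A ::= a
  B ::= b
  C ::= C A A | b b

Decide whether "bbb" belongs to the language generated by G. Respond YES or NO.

CNF form of G:
  S -> T0 C | T1 B | T1 T1 | T1 X3
  A -> a
  B -> b
  C -> C X2 | T0 T0
  T0 -> b
  T1 -> a
  X2 -> A A
  X3 -> T1 A

Fill CYK table bottom-up:
  [0..0]={B,T0}  "b"  orig:{B}
  [1..1]={B,T0}  "b"  orig:{B}
  [2..2]={B,T0}  "b"  orig:{B}
  [0..1]={C}  "bb"
  [1..2]={C}  "bb"
  [0..2]={S}  "bbb"

S ∈ T[0,2] ⇒ YES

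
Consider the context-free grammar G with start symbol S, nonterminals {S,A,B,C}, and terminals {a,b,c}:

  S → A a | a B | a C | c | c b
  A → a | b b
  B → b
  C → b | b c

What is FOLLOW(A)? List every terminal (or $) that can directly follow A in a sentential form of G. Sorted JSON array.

FIRST iteration:
round 1:
  A via A→a: +{a}
  A via A→b b: +{b}
  B via B→b: +{b}
  C via C→b: +{b}
  S via S→A a: +{a,b}
  S via S→c: +{c}
  FIRST(S)={a,b,c}  FIRST(A)={a,b}  FIRST(B)={b}  FIRST(C)={b}
round 2: (no change)
  FIRST(S)={a,b,c}  FIRST(A)={a,b}  FIRST(B)={b}  FIRST(C)={b}

FOLLOW iteration:
initialize: $ ∈ FOLLOW(S)
pass 1:
  S→A a: FOLLOW(A) ⊇ FIRST(a) = {a}; new: +{a}
  S→a B: FOLLOW(B) ⊇ FOLLOW(S) ⊇ {$}; new: +{$}
  S→a C: FOLLOW(C) ⊇ FOLLOW(S) ⊇ {$}; new: +{$}
  FOLLOW[S]={$}  FOLLOW[A]={a}  FOLLOW[B]={$}  FOLLOW[C]={$}
pass 2: (stable)
  FOLLOW[S]={$}  FOLLOW[A]={a}  FOLLOW[B]={$}  FOLLOW[C]={$}

FOLLOW(A) = ["a"]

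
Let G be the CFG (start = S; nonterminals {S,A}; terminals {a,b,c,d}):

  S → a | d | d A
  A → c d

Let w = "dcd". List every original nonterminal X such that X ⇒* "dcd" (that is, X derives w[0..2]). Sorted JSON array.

CNF form of G:
  S -> T1 A | a | d
  A -> T0 T1
  T0 -> c
  T1 -> d

CYK fill, restricted to cells inside w[0..2]:
  [0..0]={S,T1}  "d"  orig:{S}
  [1..1]={T0}  "c"  orig:{}
  [2..2]={S,T1}  "d"  orig:{S}
  [0..1]=∅  "dc"
  [1..2]={A}  "cd"
  [0..2]={S}  "dcd"

Original NTs in T[0,2] deriving "dcd": ["S"]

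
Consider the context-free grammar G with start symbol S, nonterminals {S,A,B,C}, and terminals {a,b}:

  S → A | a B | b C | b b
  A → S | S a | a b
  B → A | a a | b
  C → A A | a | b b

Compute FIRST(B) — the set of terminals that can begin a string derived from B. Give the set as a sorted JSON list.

Compute FIRST by fixpoint:
round 1:
  A via A→a b: +{a}
  B via B→A: +{a}
  B via B→b: +{b}
  C via C→A A: +{a}
  C via C→b b: +{b}
  S via S→A: +{a}
  S via S→b C: +{b}
  FIRST[S]={a,b}  FIRST[A]={a}  FIRST[B]={a,b}  FIRST[C]={a,b}
round 2:
  A via A→S: +{b}
  FIRST[S]={a,b}  FIRST[A]={a,b}  FIRST[B]={a,b}  FIRST[C]={a,b}
round 3: — fixpoint
  FIRST[S]={a,b}  FIRST[A]={a,b}  FIRST[B]={a,b}  FIRST[C]={a,b}

FIRST(B) = ["a", "b"]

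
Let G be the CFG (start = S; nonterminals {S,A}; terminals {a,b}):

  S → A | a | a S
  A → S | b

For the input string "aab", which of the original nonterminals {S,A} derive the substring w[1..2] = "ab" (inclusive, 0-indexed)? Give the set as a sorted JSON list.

CNF form of G:
  S -> T0 S | a | b
  A -> T0 S | a | b
  T0 -> a

Fill CYK table bottom-up — only the sub-triangle for w[1..2]:
  [1..1]={A,S,T0}  "a"  orig:{A,S}
  [2..2]={A,S}  "b"
  [1..2]={A,S}  "ab"

Original NTs in T[1,2] deriving "ab": ["A", "S"]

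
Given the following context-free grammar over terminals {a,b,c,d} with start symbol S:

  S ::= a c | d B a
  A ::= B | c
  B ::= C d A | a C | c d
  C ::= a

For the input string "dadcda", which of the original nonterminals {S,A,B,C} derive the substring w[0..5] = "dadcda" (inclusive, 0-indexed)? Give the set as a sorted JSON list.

CNF form of G:
  S -> T0 X5 | T1 T2
  A -> C X3 | T1 C | T2 T0 | c
  B -> C X4 | T1 C | T2 T0
  C -> a
  T0 -> d
  T1 -> a
  T2 -> c
  X3 -> T0 A
  X4 -> T0 A
  X5 -> B T1

CYK table (by increasing span), restricted to cells inside w[0..5]:
  cell(0,0) d: {T0}  orig:{}
  cell(1,1) a: {C,T1}  orig:{C}
  cell(2,2) d: {T0}  orig:{}
  cell(3,3) c: {A,T2}  orig:{A}
  cell(4,4) d: {T0}  orig:{}
  cell(5,5) a: {C,T1}  orig:{C}
  cell(0,1) da: ∅
  cell(1,2) ad: ∅
  cell(2,3) dc: {X3,X4}  orig:{}
  cell(3,4) cd: {A,B}
  cell(4,5) da: ∅
  cell(0,2) dad: ∅
  cell(1,3) adc: {A,B}
  cell(2,4) dcd: {X3,X4}  orig:{}
  cell(3,5) cda: {X5}  orig:{}
  cell(0,3) dadc: {X3,X4}  orig:{}
  cell(1,4) adcd: {A,B}
  cell(2,5) dcda: {S}
  cell(0,4) dadcd: {X3,X4}  orig:{}
  cell(1,5) adcda: {X5}  orig:{}
  cell(0,5) dadcda: {S}

Original NTs in T[0,5] deriving "dadcda": ["S"]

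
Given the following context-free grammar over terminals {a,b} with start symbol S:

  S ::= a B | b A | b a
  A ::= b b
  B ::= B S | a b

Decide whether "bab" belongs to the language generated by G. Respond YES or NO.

Convert to CNF:
  S -> T0 A | T0 T1 | T1 B
  A -> T0 T0
  B -> B S | T1 T0
  T0 -> b
  T1 -> a

CYK table (by increasing span):
  cell(0,0) b: {T0}  orig:{}
  cell(1,1) a: {T1}  orig:{}
  cell(2,2) b: {T0}  orig:{}
  cell(0,1) ba: {S}
  cell(1,2) ab: {B}
  cell(0,2) bab: ∅

S ∉ T[0,2] ⇒ NO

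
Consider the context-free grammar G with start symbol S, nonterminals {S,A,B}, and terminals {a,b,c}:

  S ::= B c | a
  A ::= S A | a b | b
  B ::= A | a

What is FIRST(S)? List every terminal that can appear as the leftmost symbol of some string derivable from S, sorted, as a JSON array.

FIRST sets, iterate to fixpoint:
round 1:
  A via A→a b: +{a}
  A via A→b: +{b}
  B via B→A: +{a,b}
  S via S→B c: +{a,b}
  FIRST(S)={a,b}  FIRST(A)={a,b}  FIRST(B)={a,b}
round 2: — fixpoint
  FIRST(S)={a,b}  FIRST(A)={a,b}  FIRST(B)={a,b}

FIRST(S) = ["a", "b"]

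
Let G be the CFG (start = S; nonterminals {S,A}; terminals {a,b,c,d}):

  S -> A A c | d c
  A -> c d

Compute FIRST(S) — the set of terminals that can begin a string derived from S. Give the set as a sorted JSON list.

FIRST sets, iterate to fixpoint:
iter 1:
  A via A→c d: +{c}
  S via S→A A c: +{c}
  S via S→d c: +{d}
  FIRST(S)={c,d}  FIRST(A)={c}
iter 2: (no change)
  FIRST(S)={c,d}  FIRST(A)={c}

FIRST(S) = ["c", "d"]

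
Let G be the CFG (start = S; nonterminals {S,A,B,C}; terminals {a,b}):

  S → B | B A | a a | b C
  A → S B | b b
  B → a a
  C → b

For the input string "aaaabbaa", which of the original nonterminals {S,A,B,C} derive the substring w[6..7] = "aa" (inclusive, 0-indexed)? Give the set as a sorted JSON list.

CNF form of G:
  S -> B A | T0 C | T1 T1
  A -> S B | T0 T0
  B -> T1 T1
  C -> b
  T0 -> b
  T1 -> a

CYK fill, restricted to cells inside w[6..7]:
  cell(6,6) a: {T1}  orig:{}
  cell(7,7) a: {T1}  orig:{}
  cell(6,7) aa: {B,S}

Original NTs in T[6,7] deriving "aa": ["B", "S"]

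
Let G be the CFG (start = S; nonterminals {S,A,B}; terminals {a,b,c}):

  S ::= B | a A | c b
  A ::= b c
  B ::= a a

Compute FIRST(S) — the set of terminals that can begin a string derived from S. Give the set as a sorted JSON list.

Compute FIRST by fixpoint:
pass 1:
  A via A→b c: +{b}
  B via B→a a: +{a}
  S via S→B: +{a}
  S via S→c b: +{c}
  S: {a,c}  A: {b}  B: {a}
pass 2: (no change)
  S: {a,c}  A: {b}  B: {a}

FIRST(S) = ["a", "c"]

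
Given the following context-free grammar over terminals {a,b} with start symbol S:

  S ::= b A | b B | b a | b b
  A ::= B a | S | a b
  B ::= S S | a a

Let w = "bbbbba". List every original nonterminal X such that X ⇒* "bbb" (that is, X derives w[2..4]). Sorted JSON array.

Convert to CNF:
  S -> T1 A | T1 B | T1 T0 | T1 T1
  A -> B T0 | T0 T1 | T1 A | T1 B | T1 T0 | T1 T1
  B -> S S | T0 T0
  T0 -> a
  T1 -> b

CYK table (by increasing span), restricted to cells inside w[2..4]:
  cell(2,2) b: {T1}  orig:{}
  cell(3,3) b: {T1}  orig:{}
  cell(4,4) b: {T1}  orig:{}
  cell(2,3) bb: {A,S}
  cell(3,4) bb: {A,S}
  cell(2,4) bbb: {A,S}

Original NTs in T[2,4] deriving "bbb": ["A", "S"]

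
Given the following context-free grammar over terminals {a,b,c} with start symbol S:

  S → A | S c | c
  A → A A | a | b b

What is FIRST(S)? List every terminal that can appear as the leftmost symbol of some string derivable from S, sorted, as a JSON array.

FIRST sets, iterate to fixpoint:
[1]
  A via A→a: +{a}
  A via A→b b: +{b}
  S via S→A: +{a,b}
  S via S→c: +{c}
  FIRST(S)={a,b,c}  FIRST(A)={a,b}
[2] (no change)
  FIRST(S)={a,b,c}  FIRST(A)={a,b}

FIRST(S) = ["a", "b", "c"]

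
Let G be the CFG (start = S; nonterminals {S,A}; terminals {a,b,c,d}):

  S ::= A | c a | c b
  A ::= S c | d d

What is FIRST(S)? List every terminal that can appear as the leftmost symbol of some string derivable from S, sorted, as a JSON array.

FIRST iteration:
[1]
  A via A→d d: +{d}
  S via S→A: +{d}
  S via S→c a: +{c}
  FIRST[S]={c,d}  FIRST[A]={d}
[2]
  A via A→S c: +{c}
  FIRST[S]={c,d}  FIRST[A]={c,d}
[3] (stable)
  FIRST[S]={c,d}  FIRST[A]={c,d}

FIRST(S) = ["c", "d"]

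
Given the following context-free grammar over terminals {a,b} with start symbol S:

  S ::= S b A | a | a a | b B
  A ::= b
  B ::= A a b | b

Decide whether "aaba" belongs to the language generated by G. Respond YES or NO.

Convert to CNF:
  S -> S X3 | T0 T0 | T1 B | a
  A -> b
  B -> A X2 | b
  T0 -> a
  T1 -> b
  X2 -> T0 T1
  X3 -> T1 A

CYK table (by increasing span):
  [0..0]={S,T0}  "a"  orig:{S}
  [1..1]={S,T0}  "a"  orig:{S}
  [2..2]={A,B,T1}  "b"  orig:{A,B}
  [3..3]={S,T0}  "a"  orig:{S}
  [0..1]={S}  "aa"
  [1..2]={X2}  "ab"  orig:{}
  [2..3]=∅  "ba"
  [0..2]=∅  "aab"
  [1..3]=∅  "aba"
  [0..3]=∅  "aaba"

S ∉ T[0,3] ⇒ NO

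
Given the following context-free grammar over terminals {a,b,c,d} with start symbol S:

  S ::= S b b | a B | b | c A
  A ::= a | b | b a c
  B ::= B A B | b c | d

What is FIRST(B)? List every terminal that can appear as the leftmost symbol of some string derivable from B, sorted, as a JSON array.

FIRST iteration:
iter 1:
  A via A→a: +{a}
  A via A→b: +{b}
  B via B→b c: +{b}
  B via B→d: +{d}
  S via S→a B: +{a}
  S via S→b: +{b}
  S via S→c A: +{c}
  S: {a,b,c}  A: {a,b}  B: {b,d}
iter 2: (stable)
  S: {a,b,c}  A: {a,b}  B: {b,d}

FIRST(B) = ["b", "d"]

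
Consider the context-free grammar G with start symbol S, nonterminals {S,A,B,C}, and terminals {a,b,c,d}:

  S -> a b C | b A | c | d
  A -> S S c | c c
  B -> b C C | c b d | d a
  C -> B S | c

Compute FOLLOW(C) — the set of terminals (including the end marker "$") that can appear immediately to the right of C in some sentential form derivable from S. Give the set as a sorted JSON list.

Compute FIRST by fixpoint:
pass 1:
  A via A→c c: +{c}
  B via B→b C C: +{b}
  B via B→c b d: +{c}
  B via B→d a: +{d}
  C via C→B S: +{b,c,d}
  S via S→a b C: +{a}
  S via S→b A: +{b}
  S via S→c: +{c}
  S via S→d: +{d}
  S: {a,b,c,d}  A: {c}  B: {b,c,d}  C: {b,c,d}
pass 2:
  A via A→S S c: +{a,b,d}
  S: {a,b,c,d}  A: {a,b,c,d}  B: {b,c,d}  C: {b,c,d}
pass 3: — fixpoint
  S: {a,b,c,d}  A: {a,b,c,d}  B: {b,c,d}  C: {b,c,d}

FOLLOW sets:
initialize: $ ∈ FOLLOW(S)
pass 1:
  A→S S c: FOLLOW(S) ⊇ FIRST(S) = {a,b,c,d}; new: +{a,b,c,d}
  B→b C C: FOLLOW(C) ⊇ FIRST(C) = {b,c,d}; new: +{b,c,d}
  C→B S: FOLLOW(B) ⊇ FIRST(S) = {a,b,c,d}; new: +{a,b,c,d}
  S→a b C: FOLLOW(C) ⊇ FOLLOW(S) ⊇ {$,a,b,c,d}; new: +{$,a}
  S→b A: FOLLOW(A) ⊇ FOLLOW(S) ⊇ {$,a,b,c,d}; new: +{$,a,b,c,d}
  FOLLOW(S)={$,a,b,c,d}  FOLLOW(A)={$,a,b,c,d}  FOLLOW(B)={a,b,c,d}  FOLLOW(C)={$,a,b,c,d}
pass 2: — fixpoint
  FOLLOW(S)={$,a,b,c,d}  FOLLOW(A)={$,a,b,c,d}  FOLLOW(B)={a,b,c,d}  FOLLOW(C)={$,a,b,c,d}

FOLLOW(C) = ["$", "a", "b", "c", "d"]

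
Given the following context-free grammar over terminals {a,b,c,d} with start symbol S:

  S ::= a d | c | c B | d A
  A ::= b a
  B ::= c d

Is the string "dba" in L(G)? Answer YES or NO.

CNF form of G:
  S -> T1 T3 | T2 B | T3 A | c
  A -> T0 T1
  B -> T2 T3
  T0 -> b
  T1 -> a
  T2 -> c
  T3 -> d

CYK fill:
  T[0,0] 'd' = {T3}  orig:{}
  T[1,1] 'b' = {T0}  orig:{}
  T[2,2] 'a' = {T1}  orig:{}
  T[0,1] 'db' = ∅
  T[1,2] 'ba' = {A}
  T[0,2] 'dba' = {S}

S ∈ T[0,2] ⇒ YES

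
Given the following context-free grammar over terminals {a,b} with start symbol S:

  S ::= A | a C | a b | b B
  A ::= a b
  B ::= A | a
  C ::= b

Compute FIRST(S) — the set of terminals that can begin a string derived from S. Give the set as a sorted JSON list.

Compute FIRST by fixpoint:
round 1:
  A via A→a b: +{a}
  B via B→A: +{a}
  C via C→b: +{b}
  S via S→A: +{a}
  S via S→b B: +{b}
  FIRST(S)={a,b}  FIRST(A)={a}  FIRST(B)={a}  FIRST(C)={b}
round 2: (stable)
  FIRST(S)={a,b}  FIRST(A)={a}  FIRST(B)={a}  FIRST(C)={b}

FIRST(S) = ["a", "b"]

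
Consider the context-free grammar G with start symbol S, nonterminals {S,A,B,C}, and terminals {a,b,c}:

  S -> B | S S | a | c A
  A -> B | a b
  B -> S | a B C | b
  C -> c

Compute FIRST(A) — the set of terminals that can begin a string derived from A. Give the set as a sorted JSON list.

FIRST iteration:
iter 1:
  A via A→a b: +{a}
  B via B→a B C: +{a}
  B via B→b: +{b}
  C via C→c: +{c}
  S via S→B: +{a,b}
  S via S→c A: +{c}
  FIRST[S]={a,b,c}  FIRST[A]={a}  FIRST[B]={a,b}  FIRST[C]={c}
iter 2:
  A via A→B: +{b}
  B via B→S: +{c}
  FIRST[S]={a,b,c}  FIRST[A]={a,b}  FIRST[B]={a,b,c}  FIRST[C]={c}
iter 3:
  A via A→B: +{c}
  FIRST[S]={a,b,c}  FIRST[A]={a,b,c}  FIRST[B]={a,b,c}  FIRST[C]={c}
iter 4: done
  FIRST[S]={a,b,c}  FIRST[A]={a,b,c}  FIRST[B]={a,b,c}  FIRST[C]={c}

FIRST(A) = ["a", "b", "c"]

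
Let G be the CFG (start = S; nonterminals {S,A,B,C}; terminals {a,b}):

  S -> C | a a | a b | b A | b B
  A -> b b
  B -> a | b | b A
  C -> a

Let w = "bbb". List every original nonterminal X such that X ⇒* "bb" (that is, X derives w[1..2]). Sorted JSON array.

CNF form of G:
  S -> T0 A | T0 B | T1 T0 | T1 T1 | a
  A -> T0 T0
  B -> T0 A | a | b
  C -> a
  T0 -> b
  T1 -> a

CYK table (by increasing span), restricted to cells inside w[1..2]:
  cell(1,1) b: {B,T0}  orig:{B}
  cell(2,2) b: {B,T0}  orig:{B}
  cell(1,2) bb: {A,S}

Original NTs in T[1,2] deriving "bb": ["A", "S"]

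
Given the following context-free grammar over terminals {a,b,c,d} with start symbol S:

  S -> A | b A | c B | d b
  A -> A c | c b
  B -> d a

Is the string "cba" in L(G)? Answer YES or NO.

CNF form of G:
  S -> A T0 | T0 B | T0 T1 | T1 A | T2 T1
  A -> A T0 | T0 T1
  B -> T2 T3
  T0 -> c
  T1 -> b
  T2 -> d
  T3 -> a

Fill CYK table bottom-up:
  cell(0,0) c: {T0}  orig:{}
  cell(1,1) b: {T1}  orig:{}
  cell(2,2) a: {T3}  orig:{}
  cell(0,1) cb: {A,S}
  cell(1,2) ba: ∅
  cell(0,2) cba: ∅

S ∉ T[0,2] ⇒ NO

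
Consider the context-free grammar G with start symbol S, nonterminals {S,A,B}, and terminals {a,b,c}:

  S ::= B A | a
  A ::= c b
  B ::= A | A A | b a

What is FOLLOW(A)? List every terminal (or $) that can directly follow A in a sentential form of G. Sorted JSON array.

FIRST iteration:
pass 1:
  A via A→c b: +{c}
  B via B→A: +{c}
  B via B→b a: +{b}
  S via S→B A: +{b,c}
  S via S→a: +{a}
  FIRST(S)={a,b,c}  FIRST(A)={c}  FIRST(B)={b,c}
pass 2: done
  FIRST(S)={a,b,c}  FIRST(A)={c}  FIRST(B)={b,c}

Compute FOLLOW by fixpoint:
seed FOLLOW(S) with $
[1]
  B→A A: FOLLOW(A) ⊇ FIRST(A) = {c}; new: +{c}
  S→B A: FOLLOW(B) ⊇ FIRST(A) = {c}; new: +{c}
  S→B A: FOLLOW(A) ⊇ FOLLOW(S) ⊇ {$}; new: +{$}
  FOLLOW(S)={$}  FOLLOW(A)={$,c}  FOLLOW(B)={c}
[2] done
  FOLLOW(S)={$}  FOLLOW(A)={$,c}  FOLLOW(B)={c}

FOLLOW(A) = ["$", "c"]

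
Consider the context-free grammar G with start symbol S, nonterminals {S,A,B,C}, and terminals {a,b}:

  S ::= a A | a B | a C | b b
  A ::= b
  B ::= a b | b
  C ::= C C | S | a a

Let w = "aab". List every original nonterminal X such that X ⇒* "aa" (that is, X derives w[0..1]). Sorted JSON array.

CNF form of G:
  S -> T0 A | T0 B | T0 C | T1 T1
  A -> b
  B -> T0 T1 | b
  C -> C C | T0 A | T0 B | T0 C | T0 T0 | T1 T1
  T0 -> a
  T1 -> b

CYK table (by increasing span) — only the sub-triangle for w[0..1]:
  [0..0]={T0}  "a"  orig:{}
  [1..1]={T0}  "a"  orig:{}
  [0..1]={C}  "aa"

Original NTs in T[0,1] deriving "aa": ["C"]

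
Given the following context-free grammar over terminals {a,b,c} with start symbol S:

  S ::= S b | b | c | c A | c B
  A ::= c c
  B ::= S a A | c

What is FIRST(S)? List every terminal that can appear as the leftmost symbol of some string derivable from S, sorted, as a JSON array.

Compute FIRST by fixpoint:
[1]
  A via A→c c: +{c}
  B via B→c: +{c}
  S via S→b: +{b}
  S via S→c: +{c}
  FIRST(S)={b,c}  FIRST(A)={c}  FIRST(B)={c}
[2]
  B via B→S a A: +{b}
  FIRST(S)={b,c}  FIRST(A)={c}  FIRST(B)={b,c}
[3] (no change)
  FIRST(S)={b,c}  FIRST(A)={c}  FIRST(B)={b,c}

FIRST(S) = ["b", "c"]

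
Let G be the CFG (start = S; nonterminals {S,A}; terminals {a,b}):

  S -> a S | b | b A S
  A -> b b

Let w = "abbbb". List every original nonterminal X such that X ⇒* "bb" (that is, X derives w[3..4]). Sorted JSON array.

Convert to CNF:
  S -> T0 X2 | T1 S | b
  A -> T0 T0
  T0 -> b
  T1 -> a
  X2 -> A S

Fill CYK table bottom-up (cells [i..j] with 3 ≤ i ≤ j ≤ 4 only):
  T[3,3] 'b' = {S,T0}  orig:{S}
  T[4,4] 'b' = {S,T0}  orig:{S}
  T[3,4] 'bb' = {A}

Original NTs in T[3,4] deriving "bb": ["A"]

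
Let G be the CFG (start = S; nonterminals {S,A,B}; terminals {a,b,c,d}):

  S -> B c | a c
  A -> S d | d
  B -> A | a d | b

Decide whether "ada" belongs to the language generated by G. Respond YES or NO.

Convert to CNF:
  S -> B T2 | T1 T2
  A -> S T0 | d
  B -> S T0 | T1 T0 | b | d
  T0 -> d
  T1 -> a
  T2 -> c

CYK table (by increasing span):
  cell(0,0) a: {T1}  orig:{}
  cell(1,1) d: {A,B,T0}  orig:{A,B}
  cell(2,2) a: {T1}  orig:{}
  cell(0,1) ad: {B}
  cell(1,2) da: ∅
  cell(0,2) ada: ∅

S ∉ T[0,2] ⇒ NO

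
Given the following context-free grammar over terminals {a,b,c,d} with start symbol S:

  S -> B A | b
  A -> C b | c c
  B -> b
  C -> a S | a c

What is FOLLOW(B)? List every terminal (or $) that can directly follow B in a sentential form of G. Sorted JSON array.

Compute FIRST by fixpoint:
iter 1:
  A via A→c c: +{c}
  B via B→b: +{b}
  C via C→a S: +{a}
  S via S→B A: +{b}
  FIRST(S)={b}  FIRST(A)={c}  FIRST(B)={b}  FIRST(C)={a}
iter 2:
  A via A→C b: +{a}
  FIRST(S)={b}  FIRST(A)={a,c}  FIRST(B)={b}  FIRST(C)={a}
iter 3: done
  FIRST(S)={b}  FIRST(A)={a,c}  FIRST(B)={b}  FIRST(C)={a}

Compute FOLLOW by fixpoint:
initialize: $ ∈ FOLLOW(S)
iter 1:
  A→C b: FOLLOW(C) ⊇ FIRST(b) = {b}; new: +{b}
  C→a S: FOLLOW(S) ⊇ FOLLOW(C) ⊇ {b}; new: +{b}
  S→B A: FOLLOW(B) ⊇ FIRST(A) = {a,c}; new: +{a,c}
  S→B A: FOLLOW(A) ⊇ FOLLOW(S) ⊇ {$,b}; new: +{$,b}
  FOLLOW(S)={$,b}  FOLLOW(A)={$,b}  FOLLOW(B)={a,c}  FOLLOW(C)={b}
iter 2: done
  FOLLOW(S)={$,b}  FOLLOW(A)={$,b}  FOLLOW(B)={a,c}  FOLLOW(C)={b}

FOLLOW(B) = ["a", "c"]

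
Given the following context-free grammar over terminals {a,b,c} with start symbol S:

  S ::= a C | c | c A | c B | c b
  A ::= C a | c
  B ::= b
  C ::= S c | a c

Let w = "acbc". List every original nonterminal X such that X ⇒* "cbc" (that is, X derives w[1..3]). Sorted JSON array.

Convert to CNF:
  S -> T0 C | T1 A | T1 B | T1 T2 | c
  A -> C T0 | c
  B -> b
  C -> S T1 | T0 T1
  T0 -> a
  T1 -> c
  T2 -> b

CYK fill (cells [i..j] with 1 ≤ i ≤ j ≤ 3 only):
  [1..1]={A,S,T1}  "c"  orig:{A,S}
  [2..2]={B,T2}  "b"  orig:{B}
  [3..3]={A,S,T1}  "c"  orig:{A,S}
  [1..2]={S}  "cb"
  [2..3]=∅  "bc"
  [1..3]={C}  "cbc"

Original NTs in T[1,3] deriving "cbc": ["C"]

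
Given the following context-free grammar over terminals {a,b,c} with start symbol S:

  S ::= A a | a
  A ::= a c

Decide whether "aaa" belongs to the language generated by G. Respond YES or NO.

Convert to CNF:
  S -> A T0 | a
  A -> T0 T1
  T0 -> a
  T1 -> c

CYK table (by increasing span):
  [0..0]={S,T0}  "a"  orig:{S}
  [1..1]={S,T0}  "a"  orig:{S}
  [2..2]={S,T0}  "a"  orig:{S}
  [0..1]=∅  "aa"
  [1..2]=∅  "aa"
  [0..2]=∅  "aaa"

S ∉ T[0,2] ⇒ NO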